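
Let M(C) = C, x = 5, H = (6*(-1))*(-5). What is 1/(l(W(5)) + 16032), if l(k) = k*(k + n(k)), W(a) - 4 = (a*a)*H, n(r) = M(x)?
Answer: 1/588318 ≈ 1.6998e-6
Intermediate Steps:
H = 30 (H = -6*(-5) = 30)
n(r) = 5
W(a) = 4 + 30*a² (W(a) = 4 + (a*a)*30 = 4 + a²*30 = 4 + 30*a²)
l(k) = k*(5 + k) (l(k) = k*(k + 5) = k*(5 + k))
1/(l(W(5)) + 16032) = 1/((4 + 30*5²)*(5 + (4 + 30*5²)) + 16032) = 1/((4 + 30*25)*(5 + (4 + 30*25)) + 16032) = 1/((4 + 750)*(5 + (4 + 750)) + 16032) = 1/(754*(5 + 754) + 16032) = 1/(754*759 + 16032) = 1/(572286 + 16032) = 1/588318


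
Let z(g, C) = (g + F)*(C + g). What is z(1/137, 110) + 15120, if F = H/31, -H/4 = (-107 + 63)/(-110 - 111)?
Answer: 1943966514749/128586419 ≈ 15118.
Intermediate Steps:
H = -176/221 (H = -4*(-107 + 63)/(-110 - 111) = -(-176)/(-221) = -(-176)*(-1)/221 = -4*44/221 = -176/221 ≈ -0.79638)
F = -176/6851 (F = -176/221/31 = -176/221*1/31 = -176/6851 ≈ -0.025690)
z(g, C) = (-176/6851 + g)*(C + g) (z(g, C) = (g - 176/6851)*(C + g) = (-176/6851 + g)*(C + g))
z(1/137, 110) + 15120 = ((1/137)² - 176/6851*110 - 176/6851/137 + 110/137) + 15120 = ((1/137)² - 19360/6851 - 176/6851*1/137 + 110*(1/137)) + 15120 = (1/18769 - 19360/6851 - 176/938587 + 110/137) + 15120 = -260140531/128586419 + 15120 = 1943966514749/128586419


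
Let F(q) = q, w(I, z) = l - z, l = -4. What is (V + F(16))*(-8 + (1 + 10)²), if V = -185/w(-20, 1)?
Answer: 5989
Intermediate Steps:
w(I, z) = -4 - z
V = 37 (V = -185/(-4 - 1*1) = -185/(-4 - 1) = -185/(-5) = -185*(-⅕) = 37)
(V + F(16))*(-8 + (1 + 10)²) = (37 + 16)*(-8 + (1 + 10)²) = 53*(-8 + 11²) = 53*(-8 + 121) = 53*113 = 5989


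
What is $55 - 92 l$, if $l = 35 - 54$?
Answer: $1803$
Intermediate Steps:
$l = -19$
$55 - 92 l = 55 - -1748 = 55 + 1748 = 1803$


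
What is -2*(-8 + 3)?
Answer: 10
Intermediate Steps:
-2*(-8 + 3) = -2*(-5) = 10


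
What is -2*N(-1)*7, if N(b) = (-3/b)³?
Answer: -378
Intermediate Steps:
N(b) = -27/b³
-2*N(-1)*7 = -(-54)/(-1)³*7 = -(-54)*(-1)*7 = -2*27*7 = -54*7 = -378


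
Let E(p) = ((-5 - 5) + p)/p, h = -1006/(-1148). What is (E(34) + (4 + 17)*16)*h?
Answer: 1439586/4879 ≈ 295.06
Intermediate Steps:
h = 503/574 (h = -1006*(-1/1148) = 503/574 ≈ 0.87631)
E(p) = (-10 + p)/p
(E(34) + (4 + 17)*16)*h = ((-10 + 34)/34 + (4 + 17)*16)*(503/574) = ((1/34)*24 + 21*16)*(503/574) = (12/17 + 336)*(503/574) = (5724/17)*(503/574) = 1439586/4879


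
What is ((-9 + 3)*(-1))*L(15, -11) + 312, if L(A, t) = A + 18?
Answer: 510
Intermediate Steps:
L(A, t) = 18 + A
((-9 + 3)*(-1))*L(15, -11) + 312 = ((-9 + 3)*(-1))*(18 + 15) + 312 = -6*(-1)*33 + 312 = 6*33 + 312 = 198 + 312 = 510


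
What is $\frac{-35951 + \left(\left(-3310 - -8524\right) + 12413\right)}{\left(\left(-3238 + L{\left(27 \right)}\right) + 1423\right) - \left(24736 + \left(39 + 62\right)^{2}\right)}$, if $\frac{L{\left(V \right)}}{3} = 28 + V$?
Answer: $\frac{18324}{36587} \approx 0.50083$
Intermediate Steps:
$L{\left(V \right)} = 84 + 3 V$ ($L{\left(V \right)} = 3 \left(28 + V\right) = 84 + 3 V$)
$\frac{-35951 + \left(\left(-3310 - -8524\right) + 12413\right)}{\left(\left(-3238 + L{\left(27 \right)}\right) + 1423\right) - \left(24736 + \left(39 + 62\right)^{2}\right)} = \frac{-35951 + \left(\left(-3310 - -8524\right) + 12413\right)}{\left(\left(-3238 + \left(84 + 3 \cdot 27\right)\right) + 1423\right) - \left(24736 + \left(39 + 62\right)^{2}\right)} = \frac{-35951 + \left(\left(-3310 + 8524\right) + 12413\right)}{\left(\left(-3238 + \left(84 + 81\right)\right) + 1423\right) - 34937} = \frac{-35951 + \left(5214 + 12413\right)}{\left(\left(-3238 + 165\right) + 1423\right) - 34937} = \frac{-35951 + 17627}{\left(-3073 + 1423\right) - 34937} = - \frac{18324}{-1650 - 34937} = - \frac{18324}{-36587} = \left(-18324\right) \left(- \frac{1}{36587}\right) = \frac{18324}{36587}$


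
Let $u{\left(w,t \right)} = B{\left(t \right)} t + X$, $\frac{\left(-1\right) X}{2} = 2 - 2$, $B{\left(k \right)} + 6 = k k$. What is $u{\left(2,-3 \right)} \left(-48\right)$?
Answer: $432$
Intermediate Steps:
$B{\left(k \right)} = -6 + k^{2}$ ($B{\left(k \right)} = -6 + k k = -6 + k^{2}$)
$X = 0$ ($X = - 2 \left(2 - 2\right) = \left(-2\right) 0 = 0$)
$u{\left(w,t \right)} = t \left(-6 + t^{2}\right)$ ($u{\left(w,t \right)} = \left(-6 + t^{2}\right) t + 0 = t \left(-6 + t^{2}\right) + 0 = t \left(-6 + t^{2}\right)$)
$u{\left(2,-3 \right)} \left(-48\right) = - 3 \left(-6 + \left(-3\right)^{2}\right) \left(-48\right) = - 3 \left(-6 + 9\right) \left(-48\right) = \left(-3\right) 3 \left(-48\right) = \left(-9\right) \left(-48\right) = 432$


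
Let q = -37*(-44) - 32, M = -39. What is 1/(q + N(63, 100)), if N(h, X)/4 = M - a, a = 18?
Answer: 1/1368 ≈ 0.00073099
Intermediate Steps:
N(h, X) = -228 (N(h, X) = 4*(-39 - 1*18) = 4*(-39 - 18) = 4*(-57) = -228)
q = 1596 (q = 1628 - 32 = 1596)
1/(q + N(63, 100)) = 1/(1596 - 228) = 1/1368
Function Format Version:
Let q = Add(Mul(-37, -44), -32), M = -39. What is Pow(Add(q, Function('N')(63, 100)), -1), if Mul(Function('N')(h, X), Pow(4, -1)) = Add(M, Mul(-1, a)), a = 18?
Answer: Rational(1, 1368) ≈ 0.00073099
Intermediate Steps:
Function('N')(h, X) = -228 (Function('N')(h, X) = Mul(4, Add(-39, Mul(-1, 18))) = Mul(4, Add(-39, -18)) = Mul(4, -57) = -228)
q = 1596 (q = Add(1628, -32) = 1596)
Pow(Add(q, Function('N')(63, 100)), -1) = Pow(Add(1596, -228), -1) = Pow(1368, -1) = Rational(1, 1368)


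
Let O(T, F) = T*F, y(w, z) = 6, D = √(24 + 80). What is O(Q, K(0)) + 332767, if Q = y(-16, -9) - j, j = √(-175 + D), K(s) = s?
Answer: 332767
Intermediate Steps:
D = 2*√26 (D = √104 = 2*√26 ≈ 10.198)
j = √(-175 + 2*√26) ≈ 12.838*I
Q = 6 - √(-175 + 2*√26) ≈ 6.0 - 12.838*I
O(T, F) = F*T
O(Q, K(0)) + 332767 = 0*(6 - √(-175 + 2*√26)) + 332767 = 0 + 332767 = 332767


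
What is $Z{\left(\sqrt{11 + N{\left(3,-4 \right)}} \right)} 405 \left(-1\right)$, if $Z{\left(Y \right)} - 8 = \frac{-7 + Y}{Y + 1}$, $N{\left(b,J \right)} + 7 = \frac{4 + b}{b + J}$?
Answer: $\frac{405 \left(i - 9 \sqrt{3}\right)}{\sqrt{3} - i} \approx -2835.0 - 1403.0 i$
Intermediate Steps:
$N{\left(b,J \right)} = -7 + \frac{4 + b}{J + b}$ ($N{\left(b,J \right)} = -7 + \frac{4 + b}{b + J} = -7 + \frac{4 + b}{J + b}$)
$Z{\left(Y \right)} = 8 + \frac{-7 + Y}{1 + Y}$ ($Z{\left(Y \right)} = 8 + \frac{-7 + Y}{Y + 1} = 8 + \frac{-7 + Y}{1 + Y}$)
$Z{\left(\sqrt{11 + N{\left(3,-4 \right)}} \right)} 405 \left(-1\right) = \frac{1 + 9 \sqrt{11 + \frac{4 - -28 - 18}{-4 + 3}}}{1 + \sqrt{11 + \frac{4 - -28 - 18}{-4 + 3}}} \cdot 405 \left(-1\right) = \frac{1 + 9 \sqrt{11 + \frac{4 + 28 - 18}{-1}}}{1 + \sqrt{11 + \frac{4 + 28 - 18}{-1}}} \left(-405\right) = \frac{1 + 9 \sqrt{11 - 14}}{1 + \sqrt{11 - 14}} \left(-405\right) = \frac{1 + 9 \sqrt{-3}}{1 + \sqrt{-3}} \left(-405\right) = \frac{1 + 9 i \sqrt{3}}{1 + i \sqrt{3}} \left(-405\right) = - \frac{405 \left(1 + 9 i \sqrt{3}\right)}{1 + i \sqrt{3}}$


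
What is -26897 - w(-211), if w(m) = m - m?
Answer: -26897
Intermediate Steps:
w(m) = 0
-26897 - w(-211) = -26897 - 1*0 = -26897 + 0 = -26897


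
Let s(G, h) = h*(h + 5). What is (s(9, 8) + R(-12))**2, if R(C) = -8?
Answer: 9216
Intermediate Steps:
s(G, h) = h*(5 + h)
(s(9, 8) + R(-12))**2 = (8*(5 + 8) - 8)**2 = (8*13 - 8)**2 = (104 - 8)**2 = 96**2 = 9216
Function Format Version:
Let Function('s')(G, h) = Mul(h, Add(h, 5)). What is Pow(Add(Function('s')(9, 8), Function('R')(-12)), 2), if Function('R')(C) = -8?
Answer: 9216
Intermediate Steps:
Function('s')(G, h) = Mul(h, Add(5, h))
Pow(Add(Function('s')(9, 8), Function('R')(-12)), 2) = Pow(Add(Mul(8, Add(5, 8)), -8), 2) = Pow(Add(Mul(8, 13), -8), 2) = Pow(Add(104, -8), 2) = Pow(96, 2) = 9216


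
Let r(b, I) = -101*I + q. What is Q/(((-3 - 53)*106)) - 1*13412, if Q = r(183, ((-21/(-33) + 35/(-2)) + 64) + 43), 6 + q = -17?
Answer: -1751299115/130592 ≈ -13410.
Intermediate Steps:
q = -23 (q = -6 - 17 = -23)
r(b, I) = -23 - 101*I (r(b, I) = -101*I - 23 = -23 - 101*I)
Q = -200789/22 (Q = -23 - 101*(((-21/(-33) + 35/(-2)) + 64) + 43) = -23 - 101*(((-21*(-1/33) + 35*(-1/2)) + 64) + 43) = -23 - 101*(((7/11 - 35/2) + 64) + 43) = -23 - 101*((-371/22 + 64) + 43) = -23 - 101*(1037/22 + 43) = -23 - 101*1983/22 = -23 - 200283/22 = -200789/22 ≈ -9126.8)
Q/(((-3 - 53)*106)) - 1*13412 = -200789*1/(106*(-3 - 53))/22 - 1*13412 = -200789/(22*((-56*106))) - 13412 = -200789/22/(-5936) - 13412 = -200789/22*(-1/5936) - 13412 = 200789/130592 - 13412 = -1751299115/130592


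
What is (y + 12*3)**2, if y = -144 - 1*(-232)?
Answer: 15376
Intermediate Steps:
y = 88 (y = -144 + 232 = 88)
(y + 12*3)**2 = (88 + 12*3)**2 = (88 + 36)**2 = 124**2 = 15376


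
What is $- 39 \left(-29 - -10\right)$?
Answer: $741$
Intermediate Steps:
$- 39 \left(-29 - -10\right) = - 39 \left(-29 + \left(-12 + 22\right)\right) = - 39 \left(-29 + 10\right) = \left(-39\right) \left(-19\right) = 741$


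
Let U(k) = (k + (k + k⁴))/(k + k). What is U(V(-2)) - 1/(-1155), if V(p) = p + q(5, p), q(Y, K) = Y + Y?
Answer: 296836/1155 ≈ 257.00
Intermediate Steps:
q(Y, K) = 2*Y
V(p) = 10 + p (V(p) = p + 2*5 = p + 10 = 10 + p)
U(k) = (k⁴ + 2*k)/(2*k) (U(k) = (k⁴ + 2*k)/((2*k)) = (k⁴ + 2*k)*(1/(2*k)) = (k⁴ + 2*k)/(2*k))
U(V(-2)) - 1/(-1155) = (1 + (10 - 2)³/2) - 1/(-1155) = (1 + (½)*8³) - 1*(-1/1155) = (1 + (½)*512) + 1/1155 = (1 + 256) + 1/1155 = 257 + 1/1155 = 296836/1155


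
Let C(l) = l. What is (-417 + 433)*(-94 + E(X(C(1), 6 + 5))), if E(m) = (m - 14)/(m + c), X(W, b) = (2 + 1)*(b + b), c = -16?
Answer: -37184/25 ≈ -1487.4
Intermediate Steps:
X(W, b) = 6*b (X(W, b) = 3*(2*b) = 6*b)
E(m) = (-14 + m)/(-16 + m) (E(m) = (m - 14)/(m - 16) = (-14 + m)/(-16 + m))
(-417 + 433)*(-94 + E(X(C(1), 6 + 5))) = (-417 + 433)*(-94 + (-14 + 6*(6 + 5))/(-16 + 6*(6 + 5))) = 16*(-94 + (-14 + 6*11)/(-16 + 6*11)) = 16*(-94 + (-14 + 66)/(-16 + 66)) = 16*(-94 + 52/50) = 16*(-94 + (1/50)*52) = 16*(-94 + 26/25) = 16*(-2324/25) = -37184/25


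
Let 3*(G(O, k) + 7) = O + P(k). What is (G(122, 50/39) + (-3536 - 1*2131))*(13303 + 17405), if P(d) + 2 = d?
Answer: -2248944736/13 ≈ -1.7300e+8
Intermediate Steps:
P(d) = -2 + d
G(O, k) = -23/3 + O/3 + k/3 (G(O, k) = -7 + (O + (-2 + k))/3 = -7 + (-2 + O + k)/3 = -7 + (-⅔ + O/3 + k/3) = -23/3 + O/3 + k/3)
(G(122, 50/39) + (-3536 - 1*2131))*(13303 + 17405) = ((-23/3 + (⅓)*122 + (50/39)/3) + (-3536 - 1*2131))*(13303 + 17405) = ((-23/3 + 122/3 + (50*(1/39))/3) + (-3536 - 2131))*30708 = ((-23/3 + 122/3 + (⅓)*(50/39)) - 5667)*30708 = ((-23/3 + 122/3 + 50/117) - 5667)*30708 = (3911/117 - 5667)*30708 = -659128/117*30708 = -2248944736/13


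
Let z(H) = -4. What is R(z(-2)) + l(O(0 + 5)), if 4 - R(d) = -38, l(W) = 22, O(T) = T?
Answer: 64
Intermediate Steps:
R(d) = 42 (R(d) = 4 - 1*(-38) = 4 + 38 = 42)
R(z(-2)) + l(O(0 + 5)) = 42 + 22 = 64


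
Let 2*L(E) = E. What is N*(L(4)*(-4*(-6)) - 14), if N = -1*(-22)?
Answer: 748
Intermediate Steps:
L(E) = E/2
N = 22
N*(L(4)*(-4*(-6)) - 14) = 22*(((½)*4)*(-4*(-6)) - 14) = 22*(2*24 - 14) = 22*(48 - 14) = 22*34 = 748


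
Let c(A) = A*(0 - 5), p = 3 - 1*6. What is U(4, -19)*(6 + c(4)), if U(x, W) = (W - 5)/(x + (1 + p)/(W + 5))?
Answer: 2352/29 ≈ 81.103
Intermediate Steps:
p = -3 (p = 3 - 6 = -3)
c(A) = -5*A (c(A) = A*(-5) = -5*A)
U(x, W) = (-5 + W)/(x - 2/(5 + W)) (U(x, W) = (W - 5)/(x + (1 - 3)/(W + 5)) = (-5 + W)/(x - 2/(5 + W)))
U(4, -19)*(6 + c(4)) = ((-25 + (-19)**2)/(-2 + 5*4 - 19*4))*(6 - 5*4) = ((-25 + 361)/(-2 + 20 - 76))*(6 - 20) = (336/(-58))*(-14) = -1/58*336*(-14) = -168/29*(-14) = 2352/29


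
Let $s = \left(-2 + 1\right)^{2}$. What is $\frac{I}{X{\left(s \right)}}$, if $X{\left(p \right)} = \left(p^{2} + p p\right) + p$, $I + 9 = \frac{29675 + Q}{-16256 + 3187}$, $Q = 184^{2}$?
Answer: $- \frac{60384}{13069} \approx -4.6204$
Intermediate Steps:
$Q = 33856$
$s = 1$ ($s = \left(-1\right)^{2} = 1$)
$I = - \frac{181152}{13069}$ ($I = -9 + \frac{29675 + 33856}{-16256 + 3187} = -9 + \frac{63531}{-13069} = -9 + 63531 \left(- \frac{1}{13069}\right) = -9 - \frac{63531}{13069} = - \frac{181152}{13069} \approx -13.861$)
$X{\left(p \right)} = p + 2 p^{2}$ ($X{\left(p \right)} = \left(p^{2} + p^{2}\right) + p = 2 p^{2} + p = p + 2 p^{2}$)
$\frac{I}{X{\left(s \right)}} = - \frac{181152}{13069 \cdot 1 \left(1 + 2 \cdot 1\right)} = - \frac{181152}{13069 \cdot 1 \left(1 + 2\right)} = - \frac{181152}{13069 \cdot 1 \cdot 3} = - \frac{181152}{13069 \cdot 3} = \left(- \frac{181152}{13069}\right) \frac{1}{3} = - \frac{60384}{13069}$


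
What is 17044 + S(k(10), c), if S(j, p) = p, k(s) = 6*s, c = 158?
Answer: 17202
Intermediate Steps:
17044 + S(k(10), c) = 17044 + 158 = 17202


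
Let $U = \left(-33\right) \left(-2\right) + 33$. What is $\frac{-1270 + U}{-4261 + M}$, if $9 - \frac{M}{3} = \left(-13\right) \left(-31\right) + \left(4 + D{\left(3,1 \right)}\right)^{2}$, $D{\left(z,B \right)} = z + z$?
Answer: $\frac{1171}{5743} \approx 0.2039$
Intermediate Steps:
$D{\left(z,B \right)} = 2 z$
$U = 99$ ($U = 66 + 33 = 99$)
$M = -1482$ ($M = 27 - 3 \left(\left(-13\right) \left(-31\right) + \left(4 + 2 \cdot 3\right)^{2}\right) = 27 - 3 \left(403 + \left(4 + 6\right)^{2}\right) = 27 - 3 \left(403 + 10^{2}\right) = 27 - 3 \left(403 + 100\right) = 27 - 1509 = -1482$)
$\frac{-1270 + U}{-4261 + M} = \frac{-1270 + 99}{-4261 - 1482} = - \frac{1171}{-5743} = \left(-1171\right) \left(- \frac{1}{5743}\right) = \frac{1171}{5743}$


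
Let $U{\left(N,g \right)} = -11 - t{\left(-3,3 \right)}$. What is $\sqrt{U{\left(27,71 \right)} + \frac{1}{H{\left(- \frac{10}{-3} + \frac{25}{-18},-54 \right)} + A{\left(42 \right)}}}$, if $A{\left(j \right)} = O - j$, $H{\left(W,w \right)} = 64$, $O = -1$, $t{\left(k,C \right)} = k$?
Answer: $\frac{i \sqrt{3507}}{21} \approx 2.82 i$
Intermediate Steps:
$A{\left(j \right)} = -1 - j$
$U{\left(N,g \right)} = -8$ ($U{\left(N,g \right)} = -11 - -3 = -11 + 3 = -8$)
$\sqrt{U{\left(27,71 \right)} + \frac{1}{H{\left(- \frac{10}{-3} + \frac{25}{-18},-54 \right)} + A{\left(42 \right)}}} = \sqrt{-8 + \frac{1}{64 - 43}} = \sqrt{-8 + \frac{1}{21}} = \sqrt{- \frac{167}{21}} = \frac{i \sqrt{3507}}{21}$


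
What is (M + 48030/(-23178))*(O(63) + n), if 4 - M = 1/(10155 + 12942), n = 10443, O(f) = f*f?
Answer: 826285578784/29741237 ≈ 27783.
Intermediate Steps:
O(f) = f²
M = 92387/23097 (M = 4 - 1/(10155 + 12942) = 4 - 1/23097 = 92387/23097 ≈ 4.0000)
(M + 48030/(-23178))*(O(63) + n) = (92387/23097 + 48030/(-23178))*(63² + 10443) = (92387/23097 + 48030*(-1/23178))*(3969 + 10443) = (92387/23097 - 8005/3863)*14412 = (171999496/89223711)*14412 = 826285578784/29741237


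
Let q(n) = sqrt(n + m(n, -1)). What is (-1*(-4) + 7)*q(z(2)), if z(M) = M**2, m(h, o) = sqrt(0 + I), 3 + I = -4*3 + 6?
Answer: 11*sqrt(2)*(3 + I)/2 ≈ 23.335 + 7.7782*I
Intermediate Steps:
I = -9 (I = -3 + (-4*3 + 6) = -3 + (-12 + 6) = -3 - 6 = -9)
m(h, o) = 3*I (m(h, o) = sqrt(0 - 9) = sqrt(-9) = 3*I)
q(n) = sqrt(n + 3*I)
(-1*(-4) + 7)*q(z(2)) = (-1*(-4) + 7)*sqrt(2**2 + 3*I) = (4 + 7)*sqrt(4 + 3*I) = 11*(sqrt(2)*(3 + I)/2) = 11*sqrt(2)*(3 + I)/2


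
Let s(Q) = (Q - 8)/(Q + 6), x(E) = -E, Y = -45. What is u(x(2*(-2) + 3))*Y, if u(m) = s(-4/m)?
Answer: 270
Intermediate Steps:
s(Q) = (-8 + Q)/(6 + Q)
u(m) = (-8 - 4/m)/(6 - 4/m)
u(x(2*(-2) + 3))*Y = (2*(-1 - (-2)*(2*(-2) + 3))/(-2 + 3*(-(2*(-2) + 3))))*(-45) = (2*(-1 - (-2)*(-4 + 3))/(-2 + 3*(-(-4 + 3))))*(-45) = (2*(-1 - (-2)*(-1))/(-2 + 3*(-1*(-1))))*(-45) = (2*(-1 - 2*1)/(-2 + 3*1))*(-45) = (2*(-1 - 2)/(-2 + 3))*(-45) = (2*(-3)/1)*(-45) = (2*1*(-3))*(-45) = -6*(-45) = 270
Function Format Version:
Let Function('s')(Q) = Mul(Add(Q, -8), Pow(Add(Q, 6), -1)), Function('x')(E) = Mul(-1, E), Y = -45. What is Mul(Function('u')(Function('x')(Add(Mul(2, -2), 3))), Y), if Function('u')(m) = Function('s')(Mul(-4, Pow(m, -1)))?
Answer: 270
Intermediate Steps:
Function('s')(Q) = Mul(Pow(Add(6, Q), -1), Add(-8, Q)) (Function('s')(Q) = Mul(Add(-8, Q), Pow(Add(6, Q), -1)) = Mul(Pow(Add(6, Q), -1), Add(-8, Q)))
Function('u')(m) = Mul(Pow(Add(6, Mul(-4, Pow(m, -1))), -1), Add(-8, Mul(-4, Pow(m, -1))))
Mul(Function('u')(Function('x')(Add(Mul(2, -2), 3))), Y) = Mul(Mul(2, Pow(Add(-2, Mul(3, Mul(-1, Add(Mul(2, -2), 3)))), -1), Add(-1, Mul(-2, Mul(-1, Add(Mul(2, -2), 3))))), -45) = Mul(Mul(2, Pow(Add(-2, Mul(3, Mul(-1, Add(-4, 3)))), -1), Add(-1, Mul(-2, Mul(-1, Add(-4, 3))))), -45) = Mul(Mul(2, Pow(Add(-2, Mul(3, Mul(-1, -1))), -1), Add(-1, Mul(-2, Mul(-1, -1)))), -45) = Mul(Mul(2, Pow(Add(-2, Mul(3, 1)), -1), Add(-1, Mul(-2, 1))), -45) = Mul(Mul(2, Pow(Add(-2, 3), -1), Add(-1, -2)), -45) = Mul(Mul(2, Pow(1, -1), -3), -45) = Mul(Mul(2, 1, -3), -45) = Mul(-6, -45) = 270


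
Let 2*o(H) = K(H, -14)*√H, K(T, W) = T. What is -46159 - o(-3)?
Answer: -46159 + 3*I*√3/2 ≈ -46159.0 + 2.5981*I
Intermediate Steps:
o(H) = H^(3/2)/2 (o(H) = (H*√H)/2 = H^(3/2)/2)
-46159 - o(-3) = -46159 - (-3)^(3/2)/2 = -46159 - (-3*I*√3)/2 = -46159 - (-3)*I*√3/2 = -46159 + 3*I*√3/2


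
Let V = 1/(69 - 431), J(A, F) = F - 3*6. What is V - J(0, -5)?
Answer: 8325/362 ≈ 22.997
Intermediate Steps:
J(A, F) = -18 + F (J(A, F) = F - 18 = -18 + F)
V = -1/362 (V = 1/(-362) = -1/362 ≈ -0.0027624)
V - J(0, -5) = -1/362 - (-18 - 5) = -1/362 - 1*(-23) = -1/362 + 23 = 8325/362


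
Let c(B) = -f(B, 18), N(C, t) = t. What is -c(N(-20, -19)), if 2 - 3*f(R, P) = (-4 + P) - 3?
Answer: -3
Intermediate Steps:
f(R, P) = 3 - P/3 (f(R, P) = ⅔ - ((-4 + P) - 3)/3 = ⅔ - (-7 + P)/3 = ⅔ + (7/3 - P/3) = 3 - P/3)
c(B) = 3 (c(B) = -(3 - ⅓*18) = -(3 - 6) = -1*(-3) = 3)
-c(N(-20, -19)) = -1*3 = -3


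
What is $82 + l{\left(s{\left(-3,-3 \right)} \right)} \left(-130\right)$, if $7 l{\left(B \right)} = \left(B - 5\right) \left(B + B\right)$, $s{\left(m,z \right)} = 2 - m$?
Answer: $82$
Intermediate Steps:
$l{\left(B \right)} = \frac{2 B \left(-5 + B\right)}{7}$ ($l{\left(B \right)} = \frac{\left(B - 5\right) \left(B + B\right)}{7} = \frac{\left(-5 + B\right) 2 B}{7} = \frac{2 B \left(-5 + B\right)}{7}$)
$82 + l{\left(s{\left(-3,-3 \right)} \right)} \left(-130\right) = 82 + \frac{2 \left(2 - -3\right) \left(-5 + \left(2 - -3\right)\right)}{7} \left(-130\right) = 82 + \frac{2 \left(2 + 3\right) \left(-5 + \left(2 + 3\right)\right)}{7} \left(-130\right) = 82 + \frac{2}{7} \cdot 5 \left(-5 + 5\right) \left(-130\right) = 82 + \frac{2}{7} \cdot 5 \cdot 0 \left(-130\right) = 82 + 0 \left(-130\right) = 82 + 0 = 82$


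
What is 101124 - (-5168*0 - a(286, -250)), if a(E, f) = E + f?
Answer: 101160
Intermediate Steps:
101124 - (-5168*0 - a(286, -250)) = 101124 - (-5168*0 - (286 - 250)) = 101124 - (0 - 1*36) = 101124 - (0 - 36) = 101124 - 1*(-36) = 101124 + 36 = 101160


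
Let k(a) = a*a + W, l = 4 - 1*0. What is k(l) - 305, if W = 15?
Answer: -274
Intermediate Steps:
l = 4 (l = 4 + 0 = 4)
k(a) = 15 + a² (k(a) = a*a + 15 = a² + 15 = 15 + a²)
k(l) - 305 = (15 + 4²) - 305 = (15 + 16) - 305 = 31 - 305 = -274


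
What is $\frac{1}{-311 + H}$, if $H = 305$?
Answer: $- \frac{1}{6} \approx -0.16667$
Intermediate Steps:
$\frac{1}{-311 + H} = \frac{1}{-311 + 305} = \frac{1}{-6} = - \frac{1}{6}$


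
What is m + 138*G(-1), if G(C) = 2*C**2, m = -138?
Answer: 138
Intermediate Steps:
m + 138*G(-1) = -138 + 138*(2*(-1)**2) = -138 + 138*(2*1) = -138 + 138*2 = -138 + 276 = 138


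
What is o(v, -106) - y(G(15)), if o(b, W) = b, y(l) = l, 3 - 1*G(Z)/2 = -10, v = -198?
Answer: -224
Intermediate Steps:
G(Z) = 26 (G(Z) = 6 - 2*(-10) = 6 + 20 = 26)
o(v, -106) - y(G(15)) = -198 - 1*26 = -198 - 26 = -224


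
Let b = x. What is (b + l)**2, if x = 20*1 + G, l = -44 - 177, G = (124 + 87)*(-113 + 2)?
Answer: 557998884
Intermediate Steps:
G = -23421 (G = 211*(-111) = -23421)
l = -221
x = -23401 (x = 20*1 - 23421 = 20 - 23421 = -23401)
b = -23401
(b + l)**2 = (-23401 - 221)**2 = (-23622)**2 = 557998884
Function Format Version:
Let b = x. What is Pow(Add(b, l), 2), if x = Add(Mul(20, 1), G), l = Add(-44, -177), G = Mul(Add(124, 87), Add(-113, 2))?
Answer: 557998884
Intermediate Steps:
G = -23421 (G = Mul(211, -111) = -23421)
l = -221
x = -23401 (x = Add(Mul(20, 1), -23421) = Add(20, -23421) = -23401)
b = -23401
Pow(Add(b, l), 2) = Pow(Add(-23401, -221), 2) = Pow(-23622, 2) = 557998884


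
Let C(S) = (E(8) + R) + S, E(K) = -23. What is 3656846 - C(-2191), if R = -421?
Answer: 3659481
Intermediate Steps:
C(S) = -444 + S (C(S) = (-23 - 421) + S = -444 + S)
3656846 - C(-2191) = 3656846 - (-444 - 2191) = 3656846 - 1*(-2635) = 3656846 + 2635 = 3659481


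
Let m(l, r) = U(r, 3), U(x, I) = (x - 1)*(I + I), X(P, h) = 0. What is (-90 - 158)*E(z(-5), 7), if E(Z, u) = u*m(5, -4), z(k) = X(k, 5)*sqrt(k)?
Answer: 52080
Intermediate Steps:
U(x, I) = 2*I*(-1 + x) (U(x, I) = (-1 + x)*(2*I) = 2*I*(-1 + x))
z(k) = 0 (z(k) = 0*sqrt(k) = 0)
m(l, r) = -6 + 6*r (m(l, r) = 2*3*(-1 + r) = -6 + 6*r)
E(Z, u) = -30*u (E(Z, u) = u*(-6 + 6*(-4)) = u*(-6 - 24) = u*(-30) = -30*u)
(-90 - 158)*E(z(-5), 7) = (-90 - 158)*(-30*7) = -248*(-210) = 52080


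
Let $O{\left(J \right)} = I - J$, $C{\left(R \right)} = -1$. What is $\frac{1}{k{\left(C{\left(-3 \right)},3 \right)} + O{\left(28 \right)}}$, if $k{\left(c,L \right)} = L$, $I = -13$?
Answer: $- \frac{1}{38} \approx -0.026316$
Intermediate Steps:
$O{\left(J \right)} = -13 - J$
$\frac{1}{k{\left(C{\left(-3 \right)},3 \right)} + O{\left(28 \right)}} = \frac{1}{3 - 41} = \frac{1}{-38} = - \frac{1}{38}$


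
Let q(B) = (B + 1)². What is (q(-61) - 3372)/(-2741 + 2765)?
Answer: 19/2 ≈ 9.5000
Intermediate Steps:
q(B) = (1 + B)²
(q(-61) - 3372)/(-2741 + 2765) = ((1 - 61)² - 3372)/(-2741 + 2765) = ((-60)² - 3372)/24 = (3600 - 3372)*(1/24) = 228*(1/24) = 19/2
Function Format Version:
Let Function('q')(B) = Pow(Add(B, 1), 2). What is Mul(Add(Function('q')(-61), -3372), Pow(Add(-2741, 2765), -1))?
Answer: Rational(19, 2) ≈ 9.5000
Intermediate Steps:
Function('q')(B) = Pow(Add(1, B), 2)
Mul(Add(Function('q')(-61), -3372), Pow(Add(-2741, 2765), -1)) = Mul(Add(Pow(Add(1, -61), 2), -3372), Pow(Add(-2741, 2765), -1)) = Mul(Add(Pow(-60, 2), -3372), Pow(24, -1)) = Mul(Add(3600, -3372), Rational(1, 24)) = Mul(228, Rational(1, 24)) = Rational(19, 2)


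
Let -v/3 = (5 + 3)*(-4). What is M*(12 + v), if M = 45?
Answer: 4860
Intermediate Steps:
v = 96 (v = -3*(5 + 3)*(-4) = -24*(-4) = -3*(-32) = 96)
M*(12 + v) = 45*(12 + 96) = 45*108 = 4860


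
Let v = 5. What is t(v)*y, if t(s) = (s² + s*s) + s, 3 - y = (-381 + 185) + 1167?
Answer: -53240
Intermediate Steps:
y = -968 (y = 3 - ((-381 + 185) + 1167) = 3 - (-196 + 1167) = 3 - 1*971 = 3 - 971 = -968)
t(s) = s + 2*s² (t(s) = (s² + s²) + s = 2*s² + s = s + 2*s²)
t(v)*y = (5*(1 + 2*5))*(-968) = (5*(1 + 10))*(-968) = (5*11)*(-968) = 55*(-968) = -53240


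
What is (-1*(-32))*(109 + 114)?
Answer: 7136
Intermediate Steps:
(-1*(-32))*(109 + 114) = 32*223 = 7136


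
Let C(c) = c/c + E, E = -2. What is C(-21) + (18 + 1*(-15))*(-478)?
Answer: -1435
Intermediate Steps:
C(c) = -1 (C(c) = c/c - 2 = 1 - 2 = -1)
C(-21) + (18 + 1*(-15))*(-478) = -1 + (18 + 1*(-15))*(-478) = -1 + (18 - 15)*(-478) = -1 + 3*(-478) = -1 - 1434 = -1435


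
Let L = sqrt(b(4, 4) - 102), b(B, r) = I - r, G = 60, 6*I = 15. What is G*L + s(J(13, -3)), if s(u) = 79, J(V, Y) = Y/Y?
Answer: 79 + 90*I*sqrt(46) ≈ 79.0 + 610.41*I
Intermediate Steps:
J(V, Y) = 1
I = 5/2 (I = (1/6)*15 = 5/2 ≈ 2.5000)
b(B, r) = 5/2 - r
L = 3*I*sqrt(46)/2 (L = sqrt((5/2 - 1*4) - 102) = sqrt((5/2 - 4) - 102) = sqrt(-3/2 - 102) = sqrt(-207/2) = 3*I*sqrt(46)/2 ≈ 10.173*I)
G*L + s(J(13, -3)) = 60*(3*I*sqrt(46)/2) + 79 = 90*I*sqrt(46) + 79 = 79 + 90*I*sqrt(46)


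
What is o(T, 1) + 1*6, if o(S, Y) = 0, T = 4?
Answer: 6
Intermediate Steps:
o(T, 1) + 1*6 = 0 + 1*6 = 0 + 6 = 6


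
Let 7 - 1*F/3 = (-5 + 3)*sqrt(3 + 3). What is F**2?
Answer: 657 + 252*sqrt(6) ≈ 1274.3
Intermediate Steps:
F = 21 + 6*sqrt(6) (F = 21 - 3*(-5 + 3)*sqrt(3 + 3) = 21 - (-6)*sqrt(6) = 21 + 6*sqrt(6) ≈ 35.697)
F**2 = (21 + 6*sqrt(6))**2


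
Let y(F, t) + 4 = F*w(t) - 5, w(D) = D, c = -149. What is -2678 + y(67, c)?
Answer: -12670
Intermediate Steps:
y(F, t) = -9 + F*t (y(F, t) = -4 + (F*t - 5) = -4 + (-5 + F*t) = -9 + F*t)
-2678 + y(67, c) = -2678 + (-9 + 67*(-149)) = -2678 + (-9 - 9983) = -2678 - 9992 = -12670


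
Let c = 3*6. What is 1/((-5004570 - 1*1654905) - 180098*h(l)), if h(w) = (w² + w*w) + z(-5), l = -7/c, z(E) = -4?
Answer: -81/485478124 ≈ -1.6685e-7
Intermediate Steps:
c = 18
l = -7/18 ≈ -0.38889
h(w) = -4 + 2*w² (h(w) = (w² + w*w) - 4 = (w² + w²) - 4 = 2*w² - 4 = -4 + 2*w²)
1/((-5004570 - 1*1654905) - 180098*h(l)) = 1/((-5004570 - 1*1654905) - 180098*(-4 + 2*(-7/18)²)) = 1/((-5004570 - 1654905) - 180098*(-4 + 2*(49/324))) = 1/(-6659475 - 180098*(-4 + 49/162)) = 1/(-6659475 - 180098*(-599/162)) = 1/(-6659475 + 53939351/81) = 1/(-485478124/81) = -81/485478124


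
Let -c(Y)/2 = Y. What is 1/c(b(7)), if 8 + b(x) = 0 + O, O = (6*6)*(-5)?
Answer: 1/376 ≈ 0.0026596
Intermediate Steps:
O = -180 (O = 36*(-5) = -180)
b(x) = -188 (b(x) = -8 + (0 - 180) = -8 - 180 = -188)
c(Y) = -2*Y
1/c(b(7)) = 1/(-2*(-188)) = 1/376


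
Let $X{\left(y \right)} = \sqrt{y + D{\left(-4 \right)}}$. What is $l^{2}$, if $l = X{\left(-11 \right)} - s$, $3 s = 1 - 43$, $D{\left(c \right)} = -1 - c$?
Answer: $188 + 56 i \sqrt{2} \approx 188.0 + 79.196 i$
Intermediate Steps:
$s = -14$ ($s = \frac{1 - 43}{3} = \frac{1}{3} \left(-42\right) = -14$)
$X{\left(y \right)} = \sqrt{3 + y}$ ($X{\left(y \right)} = \sqrt{y - -3} = \sqrt{y + \left(-1 + 4\right)} = \sqrt{y + 3} = \sqrt{3 + y}$)
$l = 14 + 2 i \sqrt{2}$ ($l = \sqrt{3 - 11} - -14 = \sqrt{-8} + 14 = 2 i \sqrt{2} + 14 = 14 + 2 i \sqrt{2} \approx 14.0 + 2.8284 i$)
$l^{2} = \left(14 + 2 i \sqrt{2}\right)^{2}$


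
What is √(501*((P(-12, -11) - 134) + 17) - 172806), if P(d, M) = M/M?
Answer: 3*I*√25658 ≈ 480.54*I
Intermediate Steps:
P(d, M) = 1
√(501*((P(-12, -11) - 134) + 17) - 172806) = √(501*((1 - 134) + 17) - 172806) = √(501*(-133 + 17) - 172806) = √(501*(-116) - 172806) = √(-58116 - 172806) = √(-230922) = 3*I*√25658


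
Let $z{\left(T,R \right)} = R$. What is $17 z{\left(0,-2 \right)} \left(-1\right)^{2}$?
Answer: $-34$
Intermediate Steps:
$17 z{\left(0,-2 \right)} \left(-1\right)^{2} = 17 \left(-2\right) \left(-1\right)^{2} = \left(-34\right) 1 = -34$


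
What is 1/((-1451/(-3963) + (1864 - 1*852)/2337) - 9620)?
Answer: -3087177/29696175559 ≈ -0.00010396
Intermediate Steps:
1/((-1451/(-3963) + (1864 - 1*852)/2337) - 9620) = 1/((-1451*(-1/3963) + (1864 - 852)*(1/2337)) - 9620) = 1/((1451/3963 + 1012*(1/2337)) - 9620) = 1/((1451/3963 + 1012/2337) - 9620) = 1/(2467181/3087177 - 9620) = 1/(-29696175559/3087177) = -3087177/29696175559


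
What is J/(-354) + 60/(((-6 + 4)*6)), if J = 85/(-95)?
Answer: -33613/6726 ≈ -4.9975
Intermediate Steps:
J = -17/19 (J = 85*(-1/95) = -17/19 ≈ -0.89474)
J/(-354) + 60/(((-6 + 4)*6)) = -17/19/(-354) + 60/(((-6 + 4)*6)) = -17/19*(-1/354) + 60/((-2*6)) = 17/6726 + 60/(-12) = 17/6726 + 60*(-1/12) = 17/6726 - 5 = -33613/6726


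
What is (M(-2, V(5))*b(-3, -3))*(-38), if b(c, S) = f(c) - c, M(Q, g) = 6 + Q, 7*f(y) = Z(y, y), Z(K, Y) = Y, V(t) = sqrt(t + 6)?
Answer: -2736/7 ≈ -390.86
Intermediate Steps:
V(t) = sqrt(6 + t)
f(y) = y/7
b(c, S) = -6*c/7 (b(c, S) = c/7 - c = -6*c/7)
(M(-2, V(5))*b(-3, -3))*(-38) = ((6 - 2)*(-6/7*(-3)))*(-38) = (4*(18/7))*(-38) = (72/7)*(-38) = -2736/7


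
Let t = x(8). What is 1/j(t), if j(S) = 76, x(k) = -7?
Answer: 1/76 ≈ 0.013158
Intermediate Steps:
t = -7
1/j(t) = 1/76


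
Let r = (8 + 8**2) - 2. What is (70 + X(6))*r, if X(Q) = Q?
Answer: 5320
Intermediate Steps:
r = 70 (r = (8 + 64) - 2 = 72 - 2 = 70)
(70 + X(6))*r = (70 + 6)*70 = 76*70 = 5320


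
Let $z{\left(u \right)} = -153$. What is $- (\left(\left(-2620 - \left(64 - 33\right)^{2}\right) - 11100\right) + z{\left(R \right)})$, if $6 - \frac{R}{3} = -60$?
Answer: $14834$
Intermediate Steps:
$R = 198$ ($R = 18 - -180 = 18 + 180 = 198$)
$- (\left(\left(-2620 - \left(64 - 33\right)^{2}\right) - 11100\right) + z{\left(R \right)}) = - (\left(\left(-2620 - \left(64 - 33\right)^{2}\right) - 11100\right) - 153) = - (\left(\left(-2620 - 31^{2}\right) - 11100\right) - 153) = - (\left(\left(-2620 - 961\right) - 11100\right) - 153) = - (\left(-3581 - 11100\right) - 153) = - (-14681 - 153) = \left(-1\right) \left(-14834\right) = 14834$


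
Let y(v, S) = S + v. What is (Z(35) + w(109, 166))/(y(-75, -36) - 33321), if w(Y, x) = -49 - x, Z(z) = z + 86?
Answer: 47/16716 ≈ 0.0028117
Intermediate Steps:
Z(z) = 86 + z
(Z(35) + w(109, 166))/(y(-75, -36) - 33321) = ((86 + 35) + (-49 - 1*166))/((-36 - 75) - 33321) = (121 + (-49 - 166))/(-111 - 33321) = (121 - 215)/(-33432) = -94*(-1/33432) = 47/16716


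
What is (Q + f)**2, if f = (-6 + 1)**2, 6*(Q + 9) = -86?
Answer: 25/9 ≈ 2.7778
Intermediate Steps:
Q = -70/3 (Q = -9 + (1/6)*(-86) = -9 - 43/3 = -70/3 ≈ -23.333)
f = 25 (f = (-5)**2 = 25)
(Q + f)**2 = (-70/3 + 25)**2 = (5/3)**2 = 25/9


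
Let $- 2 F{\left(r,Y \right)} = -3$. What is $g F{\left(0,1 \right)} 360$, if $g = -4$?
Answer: $-2160$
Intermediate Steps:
$F{\left(r,Y \right)} = \frac{3}{2}$ ($F{\left(r,Y \right)} = \left(- \frac{1}{2}\right) \left(-3\right) = \frac{3}{2}$)
$g F{\left(0,1 \right)} 360 = \left(-4\right) \frac{3}{2} \cdot 360 = \left(-6\right) 360 = -2160$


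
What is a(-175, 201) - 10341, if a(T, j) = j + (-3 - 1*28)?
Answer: -10171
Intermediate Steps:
a(T, j) = -31 + j (a(T, j) = j + (-3 - 28) = j - 31 = -31 + j)
a(-175, 201) - 10341 = (-31 + 201) - 10341 = 170 - 10341 = -10171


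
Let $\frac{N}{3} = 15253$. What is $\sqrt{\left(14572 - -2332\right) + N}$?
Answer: $\sqrt{62663} \approx 250.33$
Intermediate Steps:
$N = 45759$ ($N = 3 \cdot 15253 = 45759$)
$\sqrt{\left(14572 - -2332\right) + N} = \sqrt{\left(14572 - -2332\right) + 45759} = \sqrt{\left(14572 + 2332\right) + 45759} = \sqrt{16904 + 45759} = \sqrt{62663}$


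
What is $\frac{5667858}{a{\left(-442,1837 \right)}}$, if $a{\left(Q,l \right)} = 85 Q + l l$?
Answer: $\frac{1889286}{1112333} \approx 1.6985$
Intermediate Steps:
$a{\left(Q,l \right)} = l^{2} + 85 Q$ ($a{\left(Q,l \right)} = 85 Q + l^{2} = l^{2} + 85 Q$)
$\frac{5667858}{a{\left(-442,1837 \right)}} = \frac{5667858}{1837^{2} + 85 \left(-442\right)} = \frac{5667858}{3374569 - 37570} = \frac{5667858}{3336999} = 5667858 \cdot \frac{1}{3336999} = \frac{1889286}{1112333}$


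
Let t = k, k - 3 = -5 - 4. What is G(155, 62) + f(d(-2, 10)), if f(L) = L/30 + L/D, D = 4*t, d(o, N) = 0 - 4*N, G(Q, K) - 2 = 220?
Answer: 667/3 ≈ 222.33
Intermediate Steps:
G(Q, K) = 222 (G(Q, K) = 2 + 220 = 222)
d(o, N) = -4*N
k = -6 (k = 3 + (-5 - 4) = 3 - 9 = -6)
t = -6
D = -24 (D = 4*(-6) = -24)
f(L) = -L/120 (f(L) = L/30 + L/(-24) = L*(1/30) + L*(-1/24) = L/30 - L/24 = -L/120)
G(155, 62) + f(d(-2, 10)) = 222 - (-1)*10/30 = 222 - 1/120*(-40) = 222 + 1/3 = 667/3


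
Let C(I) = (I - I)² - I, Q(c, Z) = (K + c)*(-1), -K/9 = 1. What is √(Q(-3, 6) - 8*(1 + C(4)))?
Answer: 6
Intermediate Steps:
K = -9 (K = -9*1 = -9)
Q(c, Z) = 9 - c (Q(c, Z) = (-9 + c)*(-1) = 9 - c)
C(I) = -I (C(I) = 0² - I = 0 - I = -I)
√(Q(-3, 6) - 8*(1 + C(4))) = √((9 - 1*(-3)) - 8*(1 - 1*4)) = √((9 + 3) - 8*(1 - 4)) = √(12 - 8*(-3)) = √(12 + 24) = √36 = 6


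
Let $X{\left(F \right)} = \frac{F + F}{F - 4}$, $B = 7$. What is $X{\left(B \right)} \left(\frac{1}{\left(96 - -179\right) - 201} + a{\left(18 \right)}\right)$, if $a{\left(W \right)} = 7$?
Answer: $\frac{1211}{37} \approx 32.73$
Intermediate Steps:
$X{\left(F \right)} = \frac{2 F}{-4 + F}$
$X{\left(B \right)} \left(\frac{1}{\left(96 - -179\right) - 201} + a{\left(18 \right)}\right) = 2 \cdot 7 \frac{1}{-4 + 7} \left(\frac{1}{\left(96 - -179\right) - 201} + 7\right) = 2 \cdot 7 \cdot \frac{1}{3} \left(\frac{1}{\left(96 + 179\right) - 201} + 7\right) = 2 \cdot 7 \cdot \frac{1}{3} \left(\frac{1}{275 - 201} + 7\right) = \frac{14 \left(\frac{1}{74} + 7\right)}{3} = \frac{14}{3} \cdot \frac{519}{74} = \frac{1211}{37}$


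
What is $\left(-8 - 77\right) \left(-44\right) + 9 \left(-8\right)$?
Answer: $3668$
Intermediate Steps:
$\left(-8 - 77\right) \left(-44\right) + 9 \left(-8\right) = \left(-85\right) \left(-44\right) - 72 = 3740 - 72 = 3668$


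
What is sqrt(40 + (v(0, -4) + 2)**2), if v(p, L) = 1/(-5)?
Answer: sqrt(1081)/5 ≈ 6.5757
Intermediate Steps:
v(p, L) = -1/5
sqrt(40 + (v(0, -4) + 2)**2) = sqrt(40 + (-1/5 + 2)**2) = sqrt(40 + (9/5)**2) = sqrt(40 + 81/25) = sqrt(1081/25) = sqrt(1081)/5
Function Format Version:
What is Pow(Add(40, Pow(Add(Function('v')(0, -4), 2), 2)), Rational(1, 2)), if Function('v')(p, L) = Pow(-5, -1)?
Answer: Mul(Rational(1, 5), Pow(1081, Rational(1, 2))) ≈ 6.5757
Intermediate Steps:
Function('v')(p, L) = Rational(-1, 5)
Pow(Add(40, Pow(Add(Function('v')(0, -4), 2), 2)), Rational(1, 2)) = Pow(Add(40, Pow(Add(Rational(-1, 5), 2), 2)), Rational(1, 2)) = Pow(Add(40, Pow(Rational(9, 5), 2)), Rational(1, 2)) = Pow(Add(40, Rational(81, 25)), Rational(1, 2)) = Pow(Rational(1081, 25), Rational(1, 2)) = Mul(Rational(1, 5), Pow(1081, Rational(1, 2)))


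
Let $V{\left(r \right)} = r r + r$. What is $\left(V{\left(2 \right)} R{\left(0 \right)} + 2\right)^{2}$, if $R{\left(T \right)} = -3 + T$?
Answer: $256$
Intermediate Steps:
$V{\left(r \right)} = r + r^{2}$ ($V{\left(r \right)} = r^{2} + r = r + r^{2}$)
$\left(V{\left(2 \right)} R{\left(0 \right)} + 2\right)^{2} = \left(2 \left(1 + 2\right) \left(-3 + 0\right) + 2\right)^{2} = \left(2 \cdot 3 \left(-3\right) + 2\right)^{2} = \left(6 \left(-3\right) + 2\right)^{2} = \left(-18 + 2\right)^{2} = \left(-16\right)^{2} = 256$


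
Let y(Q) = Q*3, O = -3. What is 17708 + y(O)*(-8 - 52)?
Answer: 18248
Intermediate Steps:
y(Q) = 3*Q
17708 + y(O)*(-8 - 52) = 17708 + (3*(-3))*(-8 - 52) = 17708 - 9*(-60) = 17708 + 540 = 18248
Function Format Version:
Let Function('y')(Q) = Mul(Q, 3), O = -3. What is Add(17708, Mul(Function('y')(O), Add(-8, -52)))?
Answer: 18248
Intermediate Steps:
Function('y')(Q) = Mul(3, Q)
Add(17708, Mul(Function('y')(O), Add(-8, -52))) = Add(17708, Mul(Mul(3, -3), Add(-8, -52))) = Add(17708, Mul(-9, -60)) = Add(17708, 540) = 18248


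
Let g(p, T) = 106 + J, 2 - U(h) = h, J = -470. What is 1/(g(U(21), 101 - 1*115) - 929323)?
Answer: -1/929687 ≈ -1.0756e-6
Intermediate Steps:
U(h) = 2 - h
g(p, T) = -364 (g(p, T) = 106 - 470 = -364)
1/(g(U(21), 101 - 1*115) - 929323) = 1/(-364 - 929323) = 1/(-929687) = -1/929687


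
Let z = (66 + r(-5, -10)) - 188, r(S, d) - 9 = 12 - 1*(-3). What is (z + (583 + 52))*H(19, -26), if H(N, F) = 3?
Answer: 1611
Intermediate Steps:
r(S, d) = 24 (r(S, d) = 9 + (12 - 1*(-3)) = 9 + (12 + 3) = 9 + 15 = 24)
z = -98 (z = (66 + 24) - 188 = 90 - 188 = -98)
(z + (583 + 52))*H(19, -26) = (-98 + (583 + 52))*3 = (-98 + 635)*3 = 537*3 = 1611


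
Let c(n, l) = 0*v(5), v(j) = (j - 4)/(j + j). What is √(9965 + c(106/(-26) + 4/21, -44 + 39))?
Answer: √9965 ≈ 99.825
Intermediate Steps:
v(j) = (-4 + j)/(2*j) (v(j) = (-4 + j)/((2*j)) = (-4 + j)*(1/(2*j)) = (-4 + j)/(2*j))
c(n, l) = 0 (c(n, l) = 0*((½)*(-4 + 5)/5) = 0*((½)*(⅕)*1) = 0*(⅒) = 0)
√(9965 + c(106/(-26) + 4/21, -44 + 39)) = √(9965 + 0) = √9965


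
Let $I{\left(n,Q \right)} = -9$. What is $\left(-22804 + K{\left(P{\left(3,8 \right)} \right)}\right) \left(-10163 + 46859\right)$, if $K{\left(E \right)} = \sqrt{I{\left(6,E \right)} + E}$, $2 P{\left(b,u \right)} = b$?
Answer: $-836815584 + 18348 i \sqrt{30} \approx -8.3682 \cdot 10^{8} + 1.005 \cdot 10^{5} i$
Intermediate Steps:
$P{\left(b,u \right)} = \frac{b}{2}$
$K{\left(E \right)} = \sqrt{-9 + E}$
$\left(-22804 + K{\left(P{\left(3,8 \right)} \right)}\right) \left(-10163 + 46859\right) = \left(-22804 + \sqrt{-9 + \frac{1}{2} \cdot 3}\right) \left(-10163 + 46859\right) = \left(-22804 + \sqrt{-9 + \frac{3}{2}}\right) 36696 = \left(-22804 + \sqrt{- \frac{15}{2}}\right) 36696 = \left(-22804 + \frac{i \sqrt{30}}{2}\right) 36696 = -836815584 + 18348 i \sqrt{30}$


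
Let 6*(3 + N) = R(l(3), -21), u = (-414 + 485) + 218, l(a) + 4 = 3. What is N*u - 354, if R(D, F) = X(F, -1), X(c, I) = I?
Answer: -7615/6 ≈ -1269.2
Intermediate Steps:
l(a) = -1 (l(a) = -4 + 3 = -1)
u = 289 (u = 71 + 218 = 289)
R(D, F) = -1
N = -19/6 (N = -3 + (1/6)*(-1) = -3 - 1/6 = -19/6 ≈ -3.1667)
N*u - 354 = -19/6*289 - 354 = -5491/6 - 354 = -7615/6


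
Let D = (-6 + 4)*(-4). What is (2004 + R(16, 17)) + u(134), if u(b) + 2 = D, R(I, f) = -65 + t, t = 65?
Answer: 2010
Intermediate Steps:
R(I, f) = 0 (R(I, f) = -65 + 65 = 0)
D = 8 (D = -2*(-4) = 8)
u(b) = 6 (u(b) = -2 + 8 = 6)
(2004 + R(16, 17)) + u(134) = (2004 + 0) + 6 = 2004 + 6 = 2010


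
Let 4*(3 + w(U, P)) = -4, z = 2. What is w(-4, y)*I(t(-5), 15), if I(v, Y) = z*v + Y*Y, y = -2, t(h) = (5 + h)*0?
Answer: -900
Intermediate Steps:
t(h) = 0
w(U, P) = -4 (w(U, P) = -3 + (¼)*(-4) = -3 - 1 = -4)
I(v, Y) = Y² + 2*v (I(v, Y) = 2*v + Y*Y = 2*v + Y² = Y² + 2*v)
w(-4, y)*I(t(-5), 15) = -4*(15² + 2*0) = -4*(225 + 0) = -4*225 = -900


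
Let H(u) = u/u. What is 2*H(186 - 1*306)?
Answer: 2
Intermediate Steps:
H(u) = 1
2*H(186 - 1*306) = 2*1 = 2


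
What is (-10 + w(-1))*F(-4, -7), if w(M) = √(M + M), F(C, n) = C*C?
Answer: -160 + 16*I*√2 ≈ -160.0 + 22.627*I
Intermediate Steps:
F(C, n) = C²
w(M) = √2*√M (w(M) = √(2*M) = √2*√M)
(-10 + w(-1))*F(-4, -7) = (-10 + √2*√(-1))*(-4)² = (-10 + √2*I)*16 = (-10 + I*√2)*16 = -160 + 16*I*√2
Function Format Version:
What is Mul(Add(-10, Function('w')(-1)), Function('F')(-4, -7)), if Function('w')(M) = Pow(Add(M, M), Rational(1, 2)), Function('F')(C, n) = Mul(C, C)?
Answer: Add(-160, Mul(16, I, Pow(2, Rational(1, 2)))) ≈ Add(-160.00, Mul(22.627, I))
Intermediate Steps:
Function('F')(C, n) = Pow(C, 2)
Function('w')(M) = Mul(Pow(2, Rational(1, 2)), Pow(M, Rational(1, 2))) (Function('w')(M) = Pow(Mul(2, M), Rational(1, 2)) = Mul(Pow(2, Rational(1, 2)), Pow(M, Rational(1, 2))))
Mul(Add(-10, Function('w')(-1)), Function('F')(-4, -7)) = Mul(Add(-10, Mul(Pow(2, Rational(1, 2)), Pow(-1, Rational(1, 2)))), Pow(-4, 2)) = Mul(Add(-10, Mul(Pow(2, Rational(1, 2)), I)), 16) = Mul(Add(-10, Mul(I, Pow(2, Rational(1, 2)))), 16) = Add(-160, Mul(16, I, Pow(2, Rational(1, 2))))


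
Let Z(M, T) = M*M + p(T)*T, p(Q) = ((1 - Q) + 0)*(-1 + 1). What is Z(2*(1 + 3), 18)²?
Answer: 4096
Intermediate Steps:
p(Q) = 0 (p(Q) = (1 - Q)*0 = 0)
Z(M, T) = M² (Z(M, T) = M*M + 0*T = M² + 0 = M²)
Z(2*(1 + 3), 18)² = ((2*(1 + 3))²)² = ((2*4)²)² = (8²)² = 64² = 4096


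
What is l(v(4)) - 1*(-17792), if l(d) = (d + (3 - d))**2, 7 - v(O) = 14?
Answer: 17801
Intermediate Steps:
v(O) = -7 (v(O) = 7 - 1*14 = 7 - 14 = -7)
l(d) = 9 (l(d) = 3**2 = 9)
l(v(4)) - 1*(-17792) = 9 - 1*(-17792) = 9 + 17792 = 17801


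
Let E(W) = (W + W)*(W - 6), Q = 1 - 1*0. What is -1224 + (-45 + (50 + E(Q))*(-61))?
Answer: -3709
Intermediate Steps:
Q = 1 (Q = 1 + 0 = 1)
E(W) = 2*W*(-6 + W) (E(W) = (2*W)*(-6 + W) = 2*W*(-6 + W))
-1224 + (-45 + (50 + E(Q))*(-61)) = -1224 + (-45 + (50 + 2*1*(-6 + 1))*(-61)) = -1224 + (-45 + (50 + 2*1*(-5))*(-61)) = -1224 + (-45 + (50 - 10)*(-61)) = -1224 + (-45 + 40*(-61)) = -1224 + (-45 - 2440) = -1224 - 2485 = -3709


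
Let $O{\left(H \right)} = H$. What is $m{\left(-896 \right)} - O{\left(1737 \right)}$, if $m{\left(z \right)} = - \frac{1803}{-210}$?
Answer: $- \frac{120989}{70} \approx -1728.4$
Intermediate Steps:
$m{\left(z \right)} = \frac{601}{70}$ ($m{\left(z \right)} = \left(-1803\right) \left(- \frac{1}{210}\right) = \frac{601}{70}$)
$m{\left(-896 \right)} - O{\left(1737 \right)} = \frac{601}{70} - 1737 = - \frac{120989}{70}$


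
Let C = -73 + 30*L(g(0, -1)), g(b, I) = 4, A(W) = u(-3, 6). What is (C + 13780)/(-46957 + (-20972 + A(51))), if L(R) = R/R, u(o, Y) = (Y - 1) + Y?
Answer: -13737/67918 ≈ -0.20226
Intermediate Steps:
u(o, Y) = -1 + 2*Y (u(o, Y) = (-1 + Y) + Y = -1 + 2*Y)
A(W) = 11 (A(W) = -1 + 2*6 = -1 + 12 = 11)
L(R) = 1
C = -43 (C = -73 + 30*1 = -73 + 30 = -43)
(C + 13780)/(-46957 + (-20972 + A(51))) = (-43 + 13780)/(-46957 + (-20972 + 11)) = 13737/(-46957 - 20961) = 13737/(-67918) = 13737*(-1/67918) = -13737/67918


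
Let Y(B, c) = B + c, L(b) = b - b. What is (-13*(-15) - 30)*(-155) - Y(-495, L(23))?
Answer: -25080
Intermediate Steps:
L(b) = 0
(-13*(-15) - 30)*(-155) - Y(-495, L(23)) = (-13*(-15) - 30)*(-155) - (-495 + 0) = (195 - 30)*(-155) - 1*(-495) = 165*(-155) + 495 = -25575 + 495 = -25080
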